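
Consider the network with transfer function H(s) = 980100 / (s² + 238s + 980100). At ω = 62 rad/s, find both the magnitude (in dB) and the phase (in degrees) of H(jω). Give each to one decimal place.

|(j62)² + 238(j62) + 980100| = |9.7626e+05 + j14756| = 9.764e+05
|H(j62)| = 980100 / 9.764e+05 = 1.0038
20 log₁₀(1.0038) = 0.03 dB
∠[(j62)² + 238(j62) + 980100] = ∠[9.7626e+05 + j14756] = 0.87°
∠H(j62) = −0.87° = -0.87°

|H| = 0.0 dB, ∠H = -0.9°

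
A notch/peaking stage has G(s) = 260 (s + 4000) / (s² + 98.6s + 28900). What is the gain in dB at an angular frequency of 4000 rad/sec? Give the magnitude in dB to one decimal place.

-20.7 dB

|j4000 + 4000| = √(4000² + 4000²) = 5657
|(j4000)² + 98.6(j4000) + 28900| = |-1.5971e+07 + j3.944e+05| = 1.598e+07
|G(j4000)| = 260 × 5657 / 1.598e+07 = 0.092062
20 log₁₀(0.092062) = -20.72 dB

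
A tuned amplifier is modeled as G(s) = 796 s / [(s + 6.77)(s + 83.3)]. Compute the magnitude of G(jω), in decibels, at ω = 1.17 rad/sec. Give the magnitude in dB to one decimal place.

|j1.17| = 1.17
|j1.17 + 6.77| = √(1.17² + 6.77²) = 6.87
|j1.17 + 83.3| = √(1.17² + 83.3²) = 83.31
|G(j1.17)| = 796 × 1.17 / (6.87 × 83.31) = 1.6272
20 log₁₀(1.6272) = 4.23 dB

4.2 dB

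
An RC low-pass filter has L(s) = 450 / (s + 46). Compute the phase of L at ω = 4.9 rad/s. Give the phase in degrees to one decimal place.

-6.1 deg

∠(j4.9 + 46) = arctan(4.9/46) = 6.08°
∠L(j4.9) = −6.08° = -6.08°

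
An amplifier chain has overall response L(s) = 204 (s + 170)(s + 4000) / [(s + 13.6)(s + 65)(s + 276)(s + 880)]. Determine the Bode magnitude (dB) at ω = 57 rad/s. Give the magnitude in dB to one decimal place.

-18.7 dB

|j57 + 170| = √(57² + 170²) = 179.3
|j57 + 4000| = √(57² + 4000²) = 4000
|j57 + 13.6| = √(57² + 13.6²) = 58.6
|j57 + 65| = √(57² + 65²) = 86.45
|j57 + 276| = √(57² + 276²) = 281.8
|j57 + 880| = √(57² + 880²) = 881.8
|L(j57)| = 204 × 179.3 × 4000 / (58.6 × 86.45 × 281.8 × 881.8) = 0.11622
20 log₁₀(0.11622) = -18.69 dB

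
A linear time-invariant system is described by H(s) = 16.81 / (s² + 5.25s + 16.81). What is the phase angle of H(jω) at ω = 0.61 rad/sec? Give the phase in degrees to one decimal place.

∠[(j0.61)² + 5.25(j0.61) + 16.81] = ∠[16.438 + j3.2025] = 11.02°
∠H(j0.61) = −11.02° = -11.02°

-11.0 deg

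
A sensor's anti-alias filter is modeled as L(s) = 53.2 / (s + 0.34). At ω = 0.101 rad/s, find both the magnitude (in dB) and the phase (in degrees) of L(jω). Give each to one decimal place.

|L| = 43.5 dB, ∠L = -16.5°

|j0.101 + 0.34| = √(0.101² + 0.34²) = 0.3547
|L(j0.101)| = 53.2 / 0.3547 = 149.99
20 log₁₀(149.99) = 43.52 dB
∠(j0.101 + 0.34) = arctan(0.101/0.34) = 16.54°
∠L(j0.101) = −16.54° = -16.54°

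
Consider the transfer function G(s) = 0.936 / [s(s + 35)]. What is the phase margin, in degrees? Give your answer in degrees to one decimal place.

Gain crossover: |G(jω)| = 1 at ω ≈ 0.0267 rad s⁻¹.
∠G(j0.0267) = −90° − arctan(0.0267/35) ≈ -90.04°
PM = 180° + (-90.04°) = 89.96°

90.0 deg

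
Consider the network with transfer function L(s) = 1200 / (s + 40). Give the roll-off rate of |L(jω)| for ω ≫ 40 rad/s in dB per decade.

With 0 zeros and 1 pole, the high-frequency asymptotic slope is 20 × (0 − 1) = -20 dB/decade.

-20 dB/decade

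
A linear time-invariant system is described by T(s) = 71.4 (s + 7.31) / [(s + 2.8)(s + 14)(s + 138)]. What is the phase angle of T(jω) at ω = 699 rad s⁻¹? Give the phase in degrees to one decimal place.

-168.1°

∠(j699 + 7.31) = arctan(699/7.31) = 89.40°
∠(j699 + 2.8) = arctan(699/2.8) = 89.77°
∠(j699 + 14) = arctan(699/14) = 88.85°
∠(j699 + 138) = arctan(699/138) = 78.83°
∠T(j699) = 89.40° − (89.77° + 88.85° + 78.83°) = -168.05°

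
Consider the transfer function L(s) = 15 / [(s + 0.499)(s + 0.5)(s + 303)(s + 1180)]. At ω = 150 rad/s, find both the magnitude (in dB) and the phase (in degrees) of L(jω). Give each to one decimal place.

|j150 + 0.499| = √(150² + 0.499²) = 150
|j150 + 0.5| = √(150² + 0.5²) = 150
|j150 + 303| = √(150² + 303²) = 338.1
|j150 + 1180| = √(150² + 1180²) = 1189
|L(j150)| = 15 / (150 × 150 × 338.1 × 1189) = 1.6577e-09
20 log₁₀(1.6577e-09) = -175.61 dB
∠(j150 + 0.499) = arctan(150/0.499) = 89.81°
∠(j150 + 0.5) = arctan(150/0.5) = 89.81°
∠(j150 + 303) = arctan(150/303) = 26.34°
∠(j150 + 1180) = arctan(150/1180) = 7.24°
∠L(j150) = − (89.81° + 89.81° + 26.34° + 7.24°) = -213.20°

|L| = -175.6 dB, ∠L = -213.2°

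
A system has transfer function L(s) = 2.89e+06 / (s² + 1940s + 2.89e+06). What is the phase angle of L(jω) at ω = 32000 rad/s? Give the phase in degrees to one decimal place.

-176.5°

∠[(j32000)² + 1940(j32000) + 2.89e+06] = ∠[-1.0211e+09 + j6.208e+07] = 176.52°
∠L(j32000) = −176.52° = -176.52°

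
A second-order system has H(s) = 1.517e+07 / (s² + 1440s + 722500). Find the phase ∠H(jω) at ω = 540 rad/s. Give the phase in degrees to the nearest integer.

-61°

∠[(j540)² + 1440(j540) + 722500] = ∠[4.309e+05 + j7.776e+05] = 61.01°
∠H(j540) = −61.01° = -61.01°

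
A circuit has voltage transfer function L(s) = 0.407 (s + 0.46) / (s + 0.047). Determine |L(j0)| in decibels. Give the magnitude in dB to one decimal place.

L(0) = 0.407 × 0.46 / 0.047 = 3.9834
20 log₁₀(3.9834) = 12.01 dB

12.0 dB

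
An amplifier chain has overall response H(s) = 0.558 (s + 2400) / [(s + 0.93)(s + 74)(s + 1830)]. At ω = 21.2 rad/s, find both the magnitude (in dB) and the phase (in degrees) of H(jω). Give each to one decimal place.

|j21.2 + 2400| = √(21.2² + 2400²) = 2400
|j21.2 + 0.93| = √(21.2² + 0.93²) = 21.22
|j21.2 + 74| = √(21.2² + 74²) = 76.98
|j21.2 + 1830| = √(21.2² + 1830²) = 1830
|H(j21.2)| = 0.558 × 2400 / (21.22 × 76.98 × 1830) = 0.00044799
20 log₁₀(0.00044799) = -66.97 dB
∠(j21.2 + 2400) = arctan(21.2/2400) = 0.51°
∠(j21.2 + 0.93) = arctan(21.2/0.93) = 87.49°
∠(j21.2 + 74) = arctan(21.2/74) = 15.99°
∠(j21.2 + 1830) = arctan(21.2/1830) = 0.66°
∠H(j21.2) = 0.51° − (87.49° + 15.99° + 0.66°) = -103.63°

|H| = -67.0 dB, ∠H = -103.6 deg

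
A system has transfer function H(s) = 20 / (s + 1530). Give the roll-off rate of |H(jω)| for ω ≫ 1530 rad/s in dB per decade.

-20 dB/decade

With 0 zeros and 1 pole, the high-frequency asymptotic slope is 20 × (0 − 1) = -20 dB/decade.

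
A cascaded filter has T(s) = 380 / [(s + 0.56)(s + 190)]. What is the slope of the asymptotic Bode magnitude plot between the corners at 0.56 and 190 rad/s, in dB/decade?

In this band the factors already past their corner are: pole at 0.56; net slope = -20 dB/decade.

-20 dB/decade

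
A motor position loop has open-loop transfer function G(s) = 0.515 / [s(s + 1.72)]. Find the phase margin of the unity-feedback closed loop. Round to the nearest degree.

Gain crossover: |G(jω)| = 1 at ω ≈ 0.295 rad/s.
∠G(j0.295) = −90° − arctan(0.295/1.72) ≈ -99.74°
PM = 180° + (-99.74°) = 80.26°

80°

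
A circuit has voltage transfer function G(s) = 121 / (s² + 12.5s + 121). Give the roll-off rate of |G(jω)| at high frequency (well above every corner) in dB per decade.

-40 dB/decade

With 0 zeros and 2 poles, the high-frequency asymptotic slope is 20 × (0 − 2) = -40 dB/decade.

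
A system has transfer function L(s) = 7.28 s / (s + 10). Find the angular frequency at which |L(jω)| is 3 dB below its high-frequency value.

10 rad/sec

For a single-pole high-pass, the −3 dB point is at the pole: ω = 10 rad/sec.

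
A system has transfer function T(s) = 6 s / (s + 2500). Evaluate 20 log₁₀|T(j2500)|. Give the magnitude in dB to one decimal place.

12.6 dB

|j2500| = 2500
|j2500 + 2500| = √(2500² + 2500²) = 3536
|T(j2500)| = 6 × 2500 / 3536 = 4.2426
20 log₁₀(4.2426) = 12.55 dB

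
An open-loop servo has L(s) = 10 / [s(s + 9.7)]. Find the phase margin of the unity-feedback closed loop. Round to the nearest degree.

84°

Gain crossover: |L(jω)| = 1 at ω ≈ 1.03 rad/s.
∠L(j1.03) = −90° − arctan(1.03/9.7) ≈ -96.03°
PM = 180° + (-96.03°) = 83.97°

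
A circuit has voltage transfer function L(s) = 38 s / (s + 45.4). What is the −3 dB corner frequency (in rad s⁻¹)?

45.4 rad s⁻¹

For a single-pole high-pass, the −3 dB point is at the pole: ω = 45.4 rad s⁻¹.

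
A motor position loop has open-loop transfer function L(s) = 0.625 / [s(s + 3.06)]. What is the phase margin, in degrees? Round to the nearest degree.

86°

Gain crossover: |L(jω)| = 1 at ω ≈ 0.204 rad/s.
∠L(j0.204) = −90° − arctan(0.204/3.06) ≈ -93.81°
PM = 180° + (-93.81°) = 86.19°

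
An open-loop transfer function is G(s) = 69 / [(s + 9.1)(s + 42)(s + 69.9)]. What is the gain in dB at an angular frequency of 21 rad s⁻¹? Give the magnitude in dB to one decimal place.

|j21 + 9.1| = √(21² + 9.1²) = 22.89
|j21 + 42| = √(21² + 42²) = 46.96
|j21 + 69.9| = √(21² + 69.9²) = 72.99
|G(j21)| = 69 / (22.89 × 46.96 × 72.99) = 0.00087966
20 log₁₀(0.00087966) = -61.11 dB

-61.1 dB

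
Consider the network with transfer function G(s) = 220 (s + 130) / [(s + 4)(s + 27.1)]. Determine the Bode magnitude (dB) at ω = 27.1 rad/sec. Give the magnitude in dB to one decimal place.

|j27.1 + 130| = √(27.1² + 130²) = 132.8
|j27.1 + 4| = √(27.1² + 4²) = 27.39
|j27.1 + 27.1| = √(27.1² + 27.1²) = 38.33
|G(j27.1)| = 220 × 132.8 / (27.39 × 38.33) = 27.827
20 log₁₀(27.827) = 28.89 dB

28.9 dB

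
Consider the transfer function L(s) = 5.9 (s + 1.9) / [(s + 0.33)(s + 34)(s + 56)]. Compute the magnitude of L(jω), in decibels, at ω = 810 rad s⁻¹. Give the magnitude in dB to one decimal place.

-101.0 dB

|j810 + 1.9| = √(810² + 1.9²) = 810
|j810 + 0.33| = √(810² + 0.33²) = 810
|j810 + 34| = √(810² + 34²) = 810.7
|j810 + 56| = √(810² + 56²) = 811.9
|L(j810)| = 5.9 × 810 / (810 × 810.7 × 811.9) = 8.9632e-06
20 log₁₀(8.9632e-06) = -100.95 dB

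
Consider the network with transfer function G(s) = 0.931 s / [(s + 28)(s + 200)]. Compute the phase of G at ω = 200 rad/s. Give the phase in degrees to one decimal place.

∠(j200) = 90.00°
∠(j200 + 28) = arctan(200/28) = 82.03°
∠(j200 + 200) = arctan(200/200) = 45.00°
∠G(j200) = 90.00° − (82.03° + 45.00°) = -37.03°

-37.0 deg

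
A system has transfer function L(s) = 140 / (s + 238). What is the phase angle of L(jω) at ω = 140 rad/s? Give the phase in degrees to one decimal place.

-30.5°

∠(j140 + 238) = arctan(140/238) = 30.47°
∠L(j140) = −30.47° = -30.47°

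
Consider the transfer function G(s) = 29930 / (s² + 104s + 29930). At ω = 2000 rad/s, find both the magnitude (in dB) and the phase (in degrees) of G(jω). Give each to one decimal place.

|G| = -42.5 dB, ∠G = -177.0 deg

|(j2000)² + 104(j2000) + 29930| = |-3.9701e+06 + j2.08e+05| = 3.976e+06
|G(j2000)| = 29930 / 3.976e+06 = 0.0075286
20 log₁₀(0.0075286) = -42.47 dB
∠[(j2000)² + 104(j2000) + 29930] = ∠[-3.9701e+06 + j2.08e+05] = 177.00°
∠G(j2000) = −177.00° = -177.00°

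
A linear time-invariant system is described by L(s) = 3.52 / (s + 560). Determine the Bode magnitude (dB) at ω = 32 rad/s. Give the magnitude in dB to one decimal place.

-44.0 dB

|j32 + 560| = √(32² + 560²) = 560.9
|L(j32)| = 3.52 / 560.9 = 0.0062755
20 log₁₀(0.0062755) = -44.05 dB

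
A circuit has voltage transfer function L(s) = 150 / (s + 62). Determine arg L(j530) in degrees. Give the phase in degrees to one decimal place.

∠(j530 + 62) = arctan(530/62) = 83.33°
∠L(j530) = −83.33° = -83.33°

-83.3 deg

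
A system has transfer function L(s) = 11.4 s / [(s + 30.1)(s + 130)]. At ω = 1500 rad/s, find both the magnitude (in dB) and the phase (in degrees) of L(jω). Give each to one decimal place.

|j1500| = 1500
|j1500 + 30.1| = √(1500² + 30.1²) = 1500
|j1500 + 130| = √(1500² + 130²) = 1506
|L(j1500)| = 11.4 × 1500 / (1500 × 1506) = 0.0075701
20 log₁₀(0.0075701) = -42.42 dB
∠(j1500) = 90.00°
∠(j1500 + 30.1) = arctan(1500/30.1) = 88.85°
∠(j1500 + 130) = arctan(1500/130) = 85.05°
∠L(j1500) = 90.00° − (88.85° + 85.05°) = -83.90°

|L| = -42.4 dB, ∠L = -83.9°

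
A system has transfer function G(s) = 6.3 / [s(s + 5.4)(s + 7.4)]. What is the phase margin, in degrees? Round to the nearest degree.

Gain crossover: |G(jω)| = 1 at ω ≈ 0.158 rad/s.
∠G(j0.158) = −90° − arctan(0.158/5.4) − arctan(0.158/7.4) ≈ -92.89°
PM = 180° + (-92.89°) = 87.11°

87 deg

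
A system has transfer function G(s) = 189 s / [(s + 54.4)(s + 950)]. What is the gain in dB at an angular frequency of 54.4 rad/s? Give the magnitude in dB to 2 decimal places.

-17.05 dB

|j54.4| = 54.4
|j54.4 + 54.4| = √(54.4² + 54.4²) = 76.93
|j54.4 + 950| = √(54.4² + 950²) = 951.6
|G(j54.4)| = 189 × 54.4 / (76.93 × 951.6) = 0.14045
20 log₁₀(0.14045) = -17.050 dB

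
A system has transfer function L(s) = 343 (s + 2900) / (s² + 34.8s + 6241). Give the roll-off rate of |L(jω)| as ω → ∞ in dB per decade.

-20 dB/decade

With 1 zero and 2 poles, the high-frequency asymptotic slope is 20 × (1 − 2) = -20 dB/decade.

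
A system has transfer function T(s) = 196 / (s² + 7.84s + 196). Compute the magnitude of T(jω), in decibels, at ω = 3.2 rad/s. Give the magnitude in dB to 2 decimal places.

0.39 dB

|(j3.2)² + 7.84(j3.2) + 196| = |185.76 + j25.088| = 187.4
|T(j3.2)| = 196 / 187.4 = 1.0456
20 log₁₀(1.0456) = 0.388 dB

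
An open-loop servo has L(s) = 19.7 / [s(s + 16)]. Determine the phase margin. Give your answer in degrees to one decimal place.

Gain crossover: |L(jω)| = 1 at ω ≈ 1.23 rad/s.
∠L(j1.23) = −90° − arctan(1.23/16) ≈ -94.39°
PM = 180° + (-94.39°) = 85.61°

85.6°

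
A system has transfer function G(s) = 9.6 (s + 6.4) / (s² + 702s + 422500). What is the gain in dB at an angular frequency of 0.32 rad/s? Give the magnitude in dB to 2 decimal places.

-76.74 dB

|j0.32 + 6.4| = √(0.32² + 6.4²) = 6.408
|(j0.32)² + 702(j0.32) + 422500| = |4.225e+05 + j224.64| = 4.225e+05
|G(j0.32)| = 9.6 × 6.408 / 4.225e+05 = 0.0001456
20 log₁₀(0.0001456) = -76.737 dB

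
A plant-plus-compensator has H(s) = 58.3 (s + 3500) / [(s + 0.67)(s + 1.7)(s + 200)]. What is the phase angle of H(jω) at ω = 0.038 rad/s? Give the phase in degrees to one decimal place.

∠(j0.038 + 3500) = arctan(0.038/3500) = 0.00°
∠(j0.038 + 0.67) = arctan(0.038/0.67) = 3.25°
∠(j0.038 + 1.7) = arctan(0.038/1.7) = 1.28°
∠(j0.038 + 200) = arctan(0.038/200) = 0.01°
∠H(j0.038) = 0.00° − (3.25° + 1.28° + 0.01°) = -4.54°

-4.5°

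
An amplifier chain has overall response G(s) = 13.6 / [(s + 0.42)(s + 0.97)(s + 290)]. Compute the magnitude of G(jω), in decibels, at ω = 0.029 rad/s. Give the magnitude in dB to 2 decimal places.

-18.80 dB

|j0.029 + 0.42| = √(0.029² + 0.42²) = 0.421
|j0.029 + 0.97| = √(0.029² + 0.97²) = 0.9704
|j0.029 + 290| = √(0.029² + 290²) = 290
|G(j0.029)| = 13.6 / (0.421 × 0.9704 × 290) = 0.11479
20 log₁₀(0.11479) = -18.802 dB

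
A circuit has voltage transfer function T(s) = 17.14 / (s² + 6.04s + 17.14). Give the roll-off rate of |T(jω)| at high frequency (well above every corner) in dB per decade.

With 0 zeros and 2 poles, the high-frequency asymptotic slope is 20 × (0 − 2) = -40 dB/decade.

-40 dB/decade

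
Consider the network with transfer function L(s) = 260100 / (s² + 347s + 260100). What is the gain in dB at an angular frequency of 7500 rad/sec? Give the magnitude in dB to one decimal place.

|(j7500)² + 347(j7500) + 260100| = |-5.599e+07 + j2.6025e+06| = 5.605e+07
|L(j7500)| = 260100 / 5.605e+07 = 0.0046405
20 log₁₀(0.0046405) = -46.67 dB

-46.7 dB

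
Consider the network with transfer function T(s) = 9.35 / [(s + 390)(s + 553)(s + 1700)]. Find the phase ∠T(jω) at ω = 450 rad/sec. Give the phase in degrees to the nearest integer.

∠(j450 + 390) = arctan(450/390) = 49.09°
∠(j450 + 553) = arctan(450/553) = 39.14°
∠(j450 + 1700) = arctan(450/1700) = 14.83°
∠T(j450) = − (49.09° + 39.14° + 14.83°) = -103.05°

-103°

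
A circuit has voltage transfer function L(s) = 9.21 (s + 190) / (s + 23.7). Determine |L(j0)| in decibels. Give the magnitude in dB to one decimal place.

L(0) = 9.21 × 190 / 23.7 = 73.835
20 log₁₀(73.835) = 37.37 dB

37.4 dB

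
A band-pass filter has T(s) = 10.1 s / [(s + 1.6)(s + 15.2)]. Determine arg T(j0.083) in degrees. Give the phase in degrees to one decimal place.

86.7°

∠(j0.083) = 90.00°
∠(j0.083 + 1.6) = arctan(0.083/1.6) = 2.97°
∠(j0.083 + 15.2) = arctan(0.083/15.2) = 0.31°
∠T(j0.083) = 90.00° − (2.97° + 0.31°) = 86.72°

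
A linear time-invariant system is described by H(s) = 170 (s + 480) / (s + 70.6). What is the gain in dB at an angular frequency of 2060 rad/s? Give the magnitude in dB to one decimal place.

|j2060 + 480| = √(2060² + 480²) = 2115
|j2060 + 70.6| = √(2060² + 70.6²) = 2061
|H(j2060)| = 170 × 2115 / 2061 = 174.45
20 log₁₀(174.45) = 44.83 dB

44.8 dB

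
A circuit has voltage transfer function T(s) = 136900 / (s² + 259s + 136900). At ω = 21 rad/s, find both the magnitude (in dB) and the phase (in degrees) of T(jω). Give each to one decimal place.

|T| = 0.0 dB, ∠T = -2.3°

|(j21)² + 259(j21) + 136900| = |1.3646e+05 + j5439| = 1.366e+05
|T(j21)| = 136900 / 1.366e+05 = 1.0024
20 log₁₀(1.0024) = 0.02 dB
∠[(j21)² + 259(j21) + 136900] = ∠[1.3646e+05 + j5439] = 2.28°
∠T(j21) = −2.28° = -2.28°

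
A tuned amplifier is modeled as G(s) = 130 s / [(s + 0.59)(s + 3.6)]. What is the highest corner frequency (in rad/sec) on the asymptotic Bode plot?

Break frequencies occur at each pole and zero magnitude: 0.59 rad/sec, 3.6 rad/sec.
The highest is 3.6 rad/sec.

3.6 rad/sec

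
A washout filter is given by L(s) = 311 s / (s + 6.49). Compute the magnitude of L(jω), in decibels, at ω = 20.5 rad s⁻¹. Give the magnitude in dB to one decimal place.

|j20.5| = 20.5
|j20.5 + 6.49| = √(20.5² + 6.49²) = 21.5
|L(j20.5)| = 311 × 20.5 / 21.5 = 296.5
20 log₁₀(296.5) = 49.44 dB

49.4 dB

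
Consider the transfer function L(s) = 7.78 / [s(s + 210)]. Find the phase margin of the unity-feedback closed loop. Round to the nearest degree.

90 deg

Gain crossover: |L(jω)| = 1 at ω ≈ 0.037 rad/s.
∠L(j0.037) = −90° − arctan(0.037/210) ≈ -90.01°
PM = 180° + (-90.01°) = 89.99°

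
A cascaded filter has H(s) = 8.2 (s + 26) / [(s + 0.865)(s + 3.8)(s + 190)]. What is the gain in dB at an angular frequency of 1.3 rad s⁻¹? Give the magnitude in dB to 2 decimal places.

-14.94 dB

|j1.3 + 26| = √(1.3² + 26²) = 26.03
|j1.3 + 0.865| = √(1.3² + 0.865²) = 1.561
|j1.3 + 3.8| = √(1.3² + 3.8²) = 4.016
|j1.3 + 190| = √(1.3² + 190²) = 190
|H(j1.3)| = 8.2 × 26.03 / (1.561 × 4.016 × 190) = 0.17915
20 log₁₀(0.17915) = -14.936 dB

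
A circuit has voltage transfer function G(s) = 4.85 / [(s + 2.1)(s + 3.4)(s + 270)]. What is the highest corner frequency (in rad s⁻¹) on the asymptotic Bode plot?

Break frequencies occur at each pole and zero magnitude: 2.1 rad s⁻¹, 3.4 rad s⁻¹, 270 rad s⁻¹.
The highest is 270 rad s⁻¹.

270 rad s⁻¹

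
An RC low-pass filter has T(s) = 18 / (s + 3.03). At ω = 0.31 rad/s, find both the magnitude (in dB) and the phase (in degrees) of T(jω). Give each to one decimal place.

|j0.31 + 3.03| = √(0.31² + 3.03²) = 3.046
|T(j0.31)| = 18 / 3.046 = 5.9097
20 log₁₀(5.9097) = 15.43 dB
∠(j0.31 + 3.03) = arctan(0.31/3.03) = 5.84°
∠T(j0.31) = −5.84° = -5.84°

|T| = 15.4 dB, ∠T = -5.8°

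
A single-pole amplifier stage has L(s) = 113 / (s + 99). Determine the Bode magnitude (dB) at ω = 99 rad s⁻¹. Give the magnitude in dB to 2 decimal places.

-1.86 dB

|j99 + 99| = √(99² + 99²) = 140
|L(j99)| = 113 / 140 = 0.8071
20 log₁₀(0.8071) = -1.861 dB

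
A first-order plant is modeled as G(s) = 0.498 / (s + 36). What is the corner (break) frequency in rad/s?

36 rad/s

The single real pole at s = −36 gives a corner at ω = 36 rad/s.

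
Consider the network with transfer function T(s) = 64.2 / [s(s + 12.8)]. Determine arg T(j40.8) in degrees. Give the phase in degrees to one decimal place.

-162.6 deg

∠(j40.8 + 12.8) = arctan(40.8/12.8) = 72.58°
∠(j40.8) = 90.00°
∠T(j40.8) = − (72.58° + 90.00°) = -162.58°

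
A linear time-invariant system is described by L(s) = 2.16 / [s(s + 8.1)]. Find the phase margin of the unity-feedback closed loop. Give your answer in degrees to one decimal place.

Gain crossover: |L(jω)| = 1 at ω ≈ 0.267 rad s⁻¹.
∠L(j0.267) = −90° − arctan(0.267/8.1) ≈ -91.88°
PM = 180° + (-91.88°) = 88.12°

88.1°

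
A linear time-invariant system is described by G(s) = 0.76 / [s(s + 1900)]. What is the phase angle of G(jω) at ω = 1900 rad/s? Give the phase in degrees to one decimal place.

-135.0°

∠(j1900 + 1900) = arctan(1900/1900) = 45.00°
∠(j1900) = 90.00°
∠G(j1900) = − (45.00° + 90.00°) = -135.00°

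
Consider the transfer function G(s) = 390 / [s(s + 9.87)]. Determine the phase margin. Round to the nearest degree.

Gain crossover: |G(jω)| = 1 at ω ≈ 18.6 rad/s.
∠G(j18.6) = −90° − arctan(18.6/9.87) ≈ -151.99°
PM = 180° + (-151.99°) = 28.01°

28°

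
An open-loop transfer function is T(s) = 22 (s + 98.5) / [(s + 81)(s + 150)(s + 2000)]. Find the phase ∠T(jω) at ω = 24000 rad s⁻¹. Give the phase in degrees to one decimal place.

-174.9°

∠(j24000 + 98.5) = arctan(24000/98.5) = 89.76°
∠(j24000 + 81) = arctan(24000/81) = 89.81°
∠(j24000 + 150) = arctan(24000/150) = 89.64°
∠(j24000 + 2000) = arctan(24000/2000) = 85.24°
∠T(j24000) = 89.76° − (89.81° + 89.64° + 85.24°) = -174.92°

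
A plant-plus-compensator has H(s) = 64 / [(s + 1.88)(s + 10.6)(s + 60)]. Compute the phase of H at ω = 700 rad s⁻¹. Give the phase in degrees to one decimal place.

-264.1°

∠(j700 + 1.88) = arctan(700/1.88) = 89.85°
∠(j700 + 10.6) = arctan(700/10.6) = 89.13°
∠(j700 + 60) = arctan(700/60) = 85.10°
∠H(j700) = − (89.85° + 89.13° + 85.10°) = -264.08°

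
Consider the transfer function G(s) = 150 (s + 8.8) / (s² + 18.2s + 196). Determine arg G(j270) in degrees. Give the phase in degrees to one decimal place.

-88.0°

∠(j270 + 8.8) = arctan(270/8.8) = 88.13°
∠[(j270)² + 18.2(j270) + 196] = ∠[-72704 + j4914] = 176.13°
∠G(j270) = 88.13° − 176.13° = -88.00°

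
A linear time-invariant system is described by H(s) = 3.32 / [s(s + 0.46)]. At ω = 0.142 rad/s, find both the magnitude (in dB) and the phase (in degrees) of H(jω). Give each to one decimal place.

|H| = 33.7 dB, ∠H = -107.2°

|j0.142 + 0.46| = √(0.142² + 0.46²) = 0.4814
|j0.142| = 0.142
|H(j0.142)| = 3.32 / (0.4814 × 0.142) = 48.565
20 log₁₀(48.565) = 33.73 dB
∠(j0.142 + 0.46) = arctan(0.142/0.46) = 17.16°
∠(j0.142) = 90.00°
∠H(j0.142) = − (17.16° + 90.00°) = -107.16°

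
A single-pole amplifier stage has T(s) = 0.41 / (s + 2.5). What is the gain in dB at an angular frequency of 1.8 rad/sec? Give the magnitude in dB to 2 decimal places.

|j1.8 + 2.5| = √(1.8² + 2.5²) = 3.081
|T(j1.8)| = 0.41 / 3.081 = 0.13309
20 log₁₀(0.13309) = -17.517 dB

-17.52 dB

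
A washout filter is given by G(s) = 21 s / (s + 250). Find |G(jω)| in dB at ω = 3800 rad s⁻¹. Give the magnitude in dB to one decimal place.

26.4 dB

|j3800| = 3800
|j3800 + 250| = √(3800² + 250²) = 3808
|G(j3800)| = 21 × 3800 / 3808 = 20.955
20 log₁₀(20.955) = 26.43 dB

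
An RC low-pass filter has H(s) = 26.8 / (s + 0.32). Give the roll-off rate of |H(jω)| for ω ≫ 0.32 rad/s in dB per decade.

With 0 zeros and 1 pole, the high-frequency asymptotic slope is 20 × (0 − 1) = -20 dB/decade.

-20 dB/decade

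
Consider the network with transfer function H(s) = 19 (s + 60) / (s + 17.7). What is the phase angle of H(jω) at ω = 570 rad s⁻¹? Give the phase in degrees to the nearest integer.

-4 deg

∠(j570 + 60) = arctan(570/60) = 83.99°
∠(j570 + 17.7) = arctan(570/17.7) = 88.22°
∠H(j570) = 83.99° − 88.22° = -4.23°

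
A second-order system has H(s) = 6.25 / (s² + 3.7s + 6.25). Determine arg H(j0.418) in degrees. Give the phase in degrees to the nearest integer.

∠[(j0.418)² + 3.7(j0.418) + 6.25] = ∠[6.0753 + j1.5466] = 14.28°
∠H(j0.418) = −14.28° = -14.28°

-14°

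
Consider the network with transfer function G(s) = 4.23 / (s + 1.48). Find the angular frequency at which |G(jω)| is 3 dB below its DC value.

For a single-pole low-pass, the −3 dB point is at the pole: ω = 1.48 rad s⁻¹.

1.48 rad s⁻¹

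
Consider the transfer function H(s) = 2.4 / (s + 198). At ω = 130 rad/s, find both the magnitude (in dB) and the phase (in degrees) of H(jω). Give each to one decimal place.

|j130 + 198| = √(130² + 198²) = 236.9
|H(j130)| = 2.4 / 236.9 = 0.010132
20 log₁₀(0.010132) = -39.89 dB
∠(j130 + 198) = arctan(130/198) = 33.29°
∠H(j130) = −33.29° = -33.29°

|H| = -39.9 dB, ∠H = -33.3 deg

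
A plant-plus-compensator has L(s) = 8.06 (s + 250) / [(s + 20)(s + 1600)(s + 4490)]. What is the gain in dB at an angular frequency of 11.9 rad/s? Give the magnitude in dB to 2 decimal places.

-98.37 dB

|j11.9 + 250| = √(11.9² + 250²) = 250.3
|j11.9 + 20| = √(11.9² + 20²) = 23.27
|j11.9 + 1600| = √(11.9² + 1600²) = 1600
|j11.9 + 4490| = √(11.9² + 4490²) = 4490
|L(j11.9)| = 8.06 × 250.3 / (23.27 × 1600 × 4490) = 1.2065e-05
20 log₁₀(1.2065e-05) = -98.369 dB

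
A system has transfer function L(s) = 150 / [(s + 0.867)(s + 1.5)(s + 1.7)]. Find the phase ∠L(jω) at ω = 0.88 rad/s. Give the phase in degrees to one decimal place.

-103.2°

∠(j0.88 + 0.867) = arctan(0.88/0.867) = 45.43°
∠(j0.88 + 1.5) = arctan(0.88/1.5) = 30.40°
∠(j0.88 + 1.7) = arctan(0.88/1.7) = 27.37°
∠L(j0.88) = − (45.43° + 30.40° + 27.37°) = -103.19°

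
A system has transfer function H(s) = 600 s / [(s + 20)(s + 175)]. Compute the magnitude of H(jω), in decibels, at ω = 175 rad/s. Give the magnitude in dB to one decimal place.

|j175| = 175
|j175 + 20| = √(175² + 20²) = 176.1
|j175 + 175| = √(175² + 175²) = 247.5
|H(j175)| = 600 × 175 / (176.1 × 247.5) = 2.4087
20 log₁₀(2.4087) = 7.64 dB

7.6 dB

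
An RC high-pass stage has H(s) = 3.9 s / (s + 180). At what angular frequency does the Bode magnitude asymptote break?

The single real pole at s = −180 gives a corner at ω = 180 rad/s.

180 rad/s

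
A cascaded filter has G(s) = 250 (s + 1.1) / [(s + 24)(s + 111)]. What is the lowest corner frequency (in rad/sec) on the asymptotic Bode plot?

Break frequencies occur at each pole and zero magnitude: 1.1 rad/sec, 24 rad/sec, 111 rad/sec.
The lowest is 1.1 rad/sec.

1.1 rad/sec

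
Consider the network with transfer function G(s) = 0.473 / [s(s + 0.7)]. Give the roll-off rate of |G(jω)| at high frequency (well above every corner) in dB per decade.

-40 dB/decade

With 0 zeros and 2 poles, the high-frequency asymptotic slope is 20 × (0 − 2) = -40 dB/decade.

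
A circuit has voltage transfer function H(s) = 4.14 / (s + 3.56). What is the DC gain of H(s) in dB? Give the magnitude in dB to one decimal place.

H(0) = 4.14 / 3.56 = 1.1629
20 log₁₀(1.1629) = 1.31 dB

1.3 dB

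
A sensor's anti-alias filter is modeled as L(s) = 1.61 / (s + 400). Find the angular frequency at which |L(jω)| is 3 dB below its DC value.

For a single-pole low-pass, the −3 dB point is at the pole: ω = 400 rad/s.

400 rad/s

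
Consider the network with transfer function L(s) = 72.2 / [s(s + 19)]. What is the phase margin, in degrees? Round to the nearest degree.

Gain crossover: |L(jω)| = 1 at ω ≈ 3.73 rad s⁻¹.
∠L(j3.73) = −90° − arctan(3.73/19) ≈ -101.10°
PM = 180° + (-101.10°) = 78.90°

79°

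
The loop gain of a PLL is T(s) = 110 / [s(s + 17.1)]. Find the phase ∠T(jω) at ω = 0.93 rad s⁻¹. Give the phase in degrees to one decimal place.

-93.1°

∠(j0.93 + 17.1) = arctan(0.93/17.1) = 3.11°
∠(j0.93) = 90.00°
∠T(j0.93) = − (3.11° + 90.00°) = -93.11°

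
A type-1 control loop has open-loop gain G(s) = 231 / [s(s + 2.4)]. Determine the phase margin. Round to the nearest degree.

9°

Gain crossover: |G(jω)| = 1 at ω ≈ 15.1 rad/sec.
∠G(j15.1) = −90° − arctan(15.1/2.4) ≈ -170.97°
PM = 180° + (-170.97°) = 9.03°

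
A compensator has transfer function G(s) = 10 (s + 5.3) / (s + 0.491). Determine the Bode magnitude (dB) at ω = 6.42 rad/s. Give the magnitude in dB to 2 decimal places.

|j6.42 + 5.3| = √(6.42² + 5.3²) = 8.325
|j6.42 + 0.491| = √(6.42² + 0.491²) = 6.439
|G(j6.42)| = 10 × 8.325 / 6.439 = 12.93
20 log₁₀(12.93) = 22.232 dB

22.23 dB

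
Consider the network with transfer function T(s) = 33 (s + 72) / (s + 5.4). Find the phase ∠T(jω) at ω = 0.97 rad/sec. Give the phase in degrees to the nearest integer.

-9°

∠(j0.97 + 72) = arctan(0.97/72) = 0.77°
∠(j0.97 + 5.4) = arctan(0.97/5.4) = 10.18°
∠T(j0.97) = 0.77° − 10.18° = -9.41°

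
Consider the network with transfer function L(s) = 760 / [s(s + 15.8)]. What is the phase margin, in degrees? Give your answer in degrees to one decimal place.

Gain crossover: |L(jω)| = 1 at ω ≈ 25.4 rad s⁻¹.
∠L(j25.4) = −90° − arctan(25.4/15.8) ≈ -148.12°
PM = 180° + (-148.12°) = 31.88°

31.9°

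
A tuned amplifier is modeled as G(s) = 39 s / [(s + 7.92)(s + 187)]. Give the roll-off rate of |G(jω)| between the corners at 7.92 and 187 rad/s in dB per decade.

0 dB/decade

In this band the factors already past their corner are: 1 differentiator zero, pole at 7.92; net slope = 0 dB/decade.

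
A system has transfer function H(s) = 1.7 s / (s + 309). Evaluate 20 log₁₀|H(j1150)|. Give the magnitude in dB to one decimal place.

4.3 dB

|j1150| = 1150
|j1150 + 309| = √(1150² + 309²) = 1191
|H(j1150)| = 1.7 × 1150 / 1191 = 1.6418
20 log₁₀(1.6418) = 4.31 dB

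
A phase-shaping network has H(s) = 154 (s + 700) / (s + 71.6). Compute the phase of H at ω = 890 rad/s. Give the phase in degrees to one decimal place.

∠(j890 + 700) = arctan(890/700) = 51.81°
∠(j890 + 71.6) = arctan(890/71.6) = 85.40°
∠H(j890) = 51.81° − 85.40° = -33.59°

-33.6°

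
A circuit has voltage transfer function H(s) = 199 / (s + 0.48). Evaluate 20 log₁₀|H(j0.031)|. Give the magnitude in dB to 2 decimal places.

52.33 dB

|j0.031 + 0.48| = √(0.031² + 0.48²) = 0.481
|H(j0.031)| = 199 / 0.481 = 413.72
20 log₁₀(413.72) = 52.334 dB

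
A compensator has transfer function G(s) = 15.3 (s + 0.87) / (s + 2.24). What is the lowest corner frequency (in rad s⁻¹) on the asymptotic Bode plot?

0.87 rad s⁻¹

Break frequencies occur at each pole and zero magnitude: 0.87 rad s⁻¹, 2.24 rad s⁻¹.
The lowest is 0.87 rad s⁻¹.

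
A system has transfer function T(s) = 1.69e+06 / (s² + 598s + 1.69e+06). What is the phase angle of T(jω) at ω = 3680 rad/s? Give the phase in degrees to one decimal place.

-169.5 deg

∠[(j3680)² + 598(j3680) + 1.69e+06] = ∠[-1.1852e+07 + j2.2006e+06] = 169.48°
∠T(j3680) = −169.48° = -169.48°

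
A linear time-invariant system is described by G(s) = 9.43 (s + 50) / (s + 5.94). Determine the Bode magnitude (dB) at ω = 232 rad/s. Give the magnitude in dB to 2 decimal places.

|j232 + 50| = √(232² + 50²) = 237.3
|j232 + 5.94| = √(232² + 5.94²) = 232.1
|G(j232)| = 9.43 × 237.3 / 232.1 = 9.6434
20 log₁₀(9.6434) = 19.685 dB

19.68 dB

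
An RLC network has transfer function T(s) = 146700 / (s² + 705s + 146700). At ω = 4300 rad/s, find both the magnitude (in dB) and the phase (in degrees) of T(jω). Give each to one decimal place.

|(j4300)² + 705(j4300) + 146700| = |-1.8343e+07 + j3.0315e+06| = 1.859e+07
|T(j4300)| = 146700 / 1.859e+07 = 0.0078904
20 log₁₀(0.0078904) = -42.06 dB
∠[(j4300)² + 705(j4300) + 146700] = ∠[-1.8343e+07 + j3.0315e+06] = 170.62°
∠T(j4300) = −170.62° = -170.62°

|T| = -42.1 dB, ∠T = -170.6°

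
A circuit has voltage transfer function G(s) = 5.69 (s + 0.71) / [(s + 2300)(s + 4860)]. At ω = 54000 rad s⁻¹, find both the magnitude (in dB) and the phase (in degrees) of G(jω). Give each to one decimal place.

|j54000 + 0.71| = √(54000² + 0.71²) = 5.4e+04
|j54000 + 2300| = √(54000² + 2300²) = 5.405e+04
|j54000 + 4860| = √(54000² + 4860²) = 5.422e+04
|G(j54000)| = 5.69 × 5.4e+04 / (5.405e+04 × 5.422e+04) = 0.00010485
20 log₁₀(0.00010485) = -79.59 dB
∠(j54000 + 0.71) = arctan(54000/0.71) = 90.00°
∠(j54000 + 2300) = arctan(54000/2300) = 87.56°
∠(j54000 + 4860) = arctan(54000/4860) = 84.86°
∠G(j54000) = 90.00° − (87.56° + 84.86°) = -82.42°

|G| = -79.6 dB, ∠G = -82.4°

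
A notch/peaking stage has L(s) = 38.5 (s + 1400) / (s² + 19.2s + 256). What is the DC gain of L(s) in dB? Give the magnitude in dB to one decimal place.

46.5 dB

L(0) = 38.5 × 1400 / 256 = 210.55
20 log₁₀(210.55) = 46.47 dB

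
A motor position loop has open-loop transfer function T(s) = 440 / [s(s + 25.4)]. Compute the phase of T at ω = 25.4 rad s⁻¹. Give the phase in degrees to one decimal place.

∠(j25.4 + 25.4) = arctan(25.4/25.4) = 45.00°
∠(j25.4) = 90.00°
∠T(j25.4) = − (45.00° + 90.00°) = -135.00°

-135.0°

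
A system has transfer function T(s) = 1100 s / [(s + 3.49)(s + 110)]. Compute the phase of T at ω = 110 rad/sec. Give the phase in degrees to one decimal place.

-43.2 deg

∠(j110) = 90.00°
∠(j110 + 3.49) = arctan(110/3.49) = 88.18°
∠(j110 + 110) = arctan(110/110) = 45.00°
∠T(j110) = 90.00° − (88.18° + 45.00°) = -43.18°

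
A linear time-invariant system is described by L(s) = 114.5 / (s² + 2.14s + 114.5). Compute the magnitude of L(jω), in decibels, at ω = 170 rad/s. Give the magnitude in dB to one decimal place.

|(j170)² + 2.14(j170) + 114.5| = |-28786 + j363.8| = 2.879e+04
|L(j170)| = 114.5 / 2.879e+04 = 0.0039774
20 log₁₀(0.0039774) = -48.01 dB

-48.0 dB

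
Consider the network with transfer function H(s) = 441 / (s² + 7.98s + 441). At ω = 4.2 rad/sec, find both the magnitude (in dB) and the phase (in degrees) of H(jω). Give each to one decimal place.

|(j4.2)² + 7.98(j4.2) + 441| = |423.36 + j33.516| = 424.7
|H(j4.2)| = 441 / 424.7 = 1.0384
20 log₁₀(1.0384) = 0.33 dB
∠[(j4.2)² + 7.98(j4.2) + 441] = ∠[423.36 + j33.516] = 4.53°
∠H(j4.2) = −4.53° = -4.53°

|H| = 0.3 dB, ∠H = -4.5 deg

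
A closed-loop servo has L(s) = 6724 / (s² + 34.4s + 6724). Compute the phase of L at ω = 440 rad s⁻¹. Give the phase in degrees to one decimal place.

-175.4 deg

∠[(j440)² + 34.4(j440) + 6724] = ∠[-1.8688e+05 + j15136] = 175.37°
∠L(j440) = −175.37° = -175.37°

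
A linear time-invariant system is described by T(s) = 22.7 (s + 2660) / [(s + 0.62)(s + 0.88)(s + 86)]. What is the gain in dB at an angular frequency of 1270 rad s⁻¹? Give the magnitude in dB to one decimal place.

|j1270 + 2660| = √(1270² + 2660²) = 2948
|j1270 + 0.62| = √(1270² + 0.62²) = 1270
|j1270 + 0.88| = √(1270² + 0.88²) = 1270
|j1270 + 86| = √(1270² + 86²) = 1273
|T(j1270)| = 22.7 × 2948 / (1270 × 1270 × 1273) = 3.2591e-05
20 log₁₀(3.2591e-05) = -89.74 dB

-89.7 dB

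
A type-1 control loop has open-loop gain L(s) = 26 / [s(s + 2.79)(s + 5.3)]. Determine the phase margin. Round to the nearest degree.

Gain crossover: |L(jω)| = 1 at ω ≈ 1.49 rad s⁻¹.
∠L(j1.49) = −90° − arctan(1.49/2.79) − arctan(1.49/5.3) ≈ -133.87°
PM = 180° + (-133.87°) = 46.13°

46°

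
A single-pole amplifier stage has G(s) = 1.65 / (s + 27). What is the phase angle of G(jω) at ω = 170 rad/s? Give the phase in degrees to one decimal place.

∠(j170 + 27) = arctan(170/27) = 80.98°
∠G(j170) = −80.98° = -80.98°

-81.0°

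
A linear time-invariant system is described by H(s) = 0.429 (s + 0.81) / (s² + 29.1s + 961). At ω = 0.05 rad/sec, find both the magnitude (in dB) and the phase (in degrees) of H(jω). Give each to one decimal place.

|j0.05 + 0.81| = √(0.05² + 0.81²) = 0.8115
|(j0.05)² + 29.1(j0.05) + 961| = |961 + j1.455| = 961
|H(j0.05)| = 0.429 × 0.8115 / 961 = 0.00036228
20 log₁₀(0.00036228) = -68.82 dB
∠(j0.05 + 0.81) = arctan(0.05/0.81) = 3.53°
∠[(j0.05)² + 29.1(j0.05) + 961] = ∠[961 + j1.455] = 0.09°
∠H(j0.05) = 3.53° − 0.09° = 3.45°

|H| = -68.8 dB, ∠H = 3.4 deg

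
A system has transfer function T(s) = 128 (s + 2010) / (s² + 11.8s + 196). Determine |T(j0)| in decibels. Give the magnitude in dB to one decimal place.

T(0) = 128 × 2010 / 196 = 1312.7
20 log₁₀(1312.7) = 62.36 dB

62.4 dB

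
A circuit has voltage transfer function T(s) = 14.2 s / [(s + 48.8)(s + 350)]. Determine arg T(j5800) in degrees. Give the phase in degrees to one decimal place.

∠(j5800) = 90.00°
∠(j5800 + 48.8) = arctan(5800/48.8) = 89.52°
∠(j5800 + 350) = arctan(5800/350) = 86.55°
∠T(j5800) = 90.00° − (89.52° + 86.55°) = -86.06°

-86.1°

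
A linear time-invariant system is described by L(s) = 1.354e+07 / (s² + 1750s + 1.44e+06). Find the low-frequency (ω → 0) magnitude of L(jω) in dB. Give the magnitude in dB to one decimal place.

L(0) = 1.354e+07 / 1.44e+06 = 9.4028
20 log₁₀(9.4028) = 19.47 dB

19.5 dB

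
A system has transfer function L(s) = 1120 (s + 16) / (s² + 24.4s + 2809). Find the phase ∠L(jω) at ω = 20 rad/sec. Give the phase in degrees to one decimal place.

39.9°

∠(j20 + 16) = arctan(20/16) = 51.34°
∠[(j20)² + 24.4(j20) + 2809] = ∠[2409 + j488] = 11.45°
∠L(j20) = 51.34° − 11.45° = 39.89°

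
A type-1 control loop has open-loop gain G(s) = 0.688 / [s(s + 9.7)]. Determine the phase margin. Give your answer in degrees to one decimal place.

Gain crossover: |G(jω)| = 1 at ω ≈ 0.0709 rad/s.
∠G(j0.0709) = −90° − arctan(0.0709/9.7) ≈ -90.42°
PM = 180° + (-90.42°) = 89.58°

89.6°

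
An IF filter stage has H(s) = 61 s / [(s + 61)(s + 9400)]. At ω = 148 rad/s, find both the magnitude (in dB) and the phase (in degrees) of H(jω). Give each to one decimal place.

|j148| = 148
|j148 + 61| = √(148² + 61²) = 160.1
|j148 + 9400| = √(148² + 9400²) = 9401
|H(j148)| = 61 × 148 / (160.1 × 9401) = 0.005999
20 log₁₀(0.005999) = -44.44 dB
∠(j148) = 90.00°
∠(j148 + 61) = arctan(148/61) = 67.60°
∠(j148 + 9400) = arctan(148/9400) = 0.90°
∠H(j148) = 90.00° − (67.60° + 0.90°) = 21.50°

|H| = -44.4 dB, ∠H = 21.5 deg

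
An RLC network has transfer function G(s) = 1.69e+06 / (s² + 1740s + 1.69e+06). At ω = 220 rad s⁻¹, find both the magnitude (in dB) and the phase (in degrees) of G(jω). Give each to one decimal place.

|(j220)² + 1740(j220) + 1.69e+06| = |1.6416e+06 + j3.828e+05| = 1.686e+06
|G(j220)| = 1.69e+06 / 1.686e+06 = 1.0026
20 log₁₀(1.0026) = 0.02 dB
∠[(j220)² + 1740(j220) + 1.69e+06] = ∠[1.6416e+06 + j3.828e+05] = 13.13°
∠G(j220) = −13.13° = -13.13°

|G| = 0.0 dB, ∠G = -13.1°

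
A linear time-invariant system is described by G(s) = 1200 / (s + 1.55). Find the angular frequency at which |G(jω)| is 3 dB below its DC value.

For a single-pole low-pass, the −3 dB point is at the pole: ω = 1.55 rad/sec.

1.55 rad/sec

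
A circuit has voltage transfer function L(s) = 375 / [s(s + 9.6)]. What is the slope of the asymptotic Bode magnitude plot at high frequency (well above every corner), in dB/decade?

With 0 zeros and 2 poles, the high-frequency asymptotic slope is 20 × (0 − 2) = -40 dB/decade.

-40 dB/decade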